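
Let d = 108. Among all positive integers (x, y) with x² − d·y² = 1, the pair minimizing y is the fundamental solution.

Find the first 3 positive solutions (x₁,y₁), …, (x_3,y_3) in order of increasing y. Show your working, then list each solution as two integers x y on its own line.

√108 = [10; 2,1,1,4,1,1,2,20, …], period ℓ=8 (even) → k=7
step 0: (10, 1)  from 10·(1,0) + (0,1)
…
step 3: (52, 5)  from 1·(31,3) + (21,2)
…
step 6: (530, 51)  from 1·(291,28) + (239,23)
step 7: (1351, 130)  from 2·(530,51) + (291,28)
fundamental: x₁=1351, y₁=130  (since 1825201 − 108·16900 = 1)
(1351+130√108)^2 = 3650401 + 351260√108
(1351+130√108)^3 = 9863382151 + 949104390√108

1351 130
3650401 351260
9863382151 949104390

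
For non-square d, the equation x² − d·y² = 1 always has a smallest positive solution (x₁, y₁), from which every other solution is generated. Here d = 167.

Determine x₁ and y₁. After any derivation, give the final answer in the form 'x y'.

√167 → a₀=12, period (1,11,1,24); ℓ=4 even so k=3
step 0: (12, 1)  from 12·(1,0) + (0,1)
…
step 2: (155, 12)  from 11·(13,1) + (12,1)
step 3: (168, 13)  from 1·(155,12) + (13,1)
fundamental: x₁=168, y₁=13  (since 28224 − 167·169 = 1)

168 13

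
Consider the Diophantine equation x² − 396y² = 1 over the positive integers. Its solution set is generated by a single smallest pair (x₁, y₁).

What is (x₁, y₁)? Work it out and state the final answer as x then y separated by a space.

199 10

√396 = [19; 1,8,1,38, …], period ℓ=4 (even) → k=3
a_0=19:  p_0=19·1+0=19,  q_0=19·0+1=1
a_1=1:  p_1=1·19+1=20,  q_1=1·1+0=1
a_2=8:  p_2=8·20+19=179,  q_2=8·1+1=9
a_3=1:  p_3=1·179+20=199,  q_3=1·9+1=10
→ (199, 10).  Check: 199²=39601, 396·10²=39600, difference 1.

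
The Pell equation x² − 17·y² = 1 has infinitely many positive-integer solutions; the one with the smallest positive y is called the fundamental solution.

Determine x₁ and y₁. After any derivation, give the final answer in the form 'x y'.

√17 = [4; 8, …], period ℓ=1 (odd) → k=1
i=0: a=4 ⇒ p=4, q=1
i=1: a=8 ⇒ p=33, q=8
fundamental: x₁=33, y₁=8  (since 1089 − 17·64 = 1)

33 8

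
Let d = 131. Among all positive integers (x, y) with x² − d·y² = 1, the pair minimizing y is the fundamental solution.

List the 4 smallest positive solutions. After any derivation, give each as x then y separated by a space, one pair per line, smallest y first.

d=131: √d = [11; 2,4,11,4,2,22] (ℓ=6, even), read p_5/q_5
k=0  a_k=11  p_k/q_k = 11/1
k=1  a_k=2  p_k/q_k = 23/2
k=2  a_k=4  p_k/q_k = 103/9
k=3  a_k=11  p_k/q_k = 1156/101
k=4  a_k=4  p_k/q_k = 4727/413
k=5  a_k=2  p_k/q_k = 10610/927
(x₁, y₁) = (10610, 927);  10610² − 131·927² = 1 ✓
(10610+927√131)^2 = 225144199 + 19670940√131
(10610+927√131)^3 = 4777559892170 + 417417345873√131
(10610+927√131)^4 = 101379820686703201 + 8857596059754120√131

10610 927
225144199 19670940
4777559892170 417417345873
101379820686703201 8857596059754120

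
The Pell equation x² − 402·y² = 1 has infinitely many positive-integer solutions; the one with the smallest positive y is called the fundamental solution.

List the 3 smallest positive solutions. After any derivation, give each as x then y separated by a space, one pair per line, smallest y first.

d=402: √d = [20; 20,40] (ℓ=2, even), read p_1/q_1
i=0: a=20 ⇒ p=20, q=1
i=1: a=20 ⇒ p=401, q=20
(x₁, y₁) = (401, 20);  401² − 402·20² = 1 ✓
n=2: (401,20)∘(401,20) = (401·401+402·20·20, 401·20+20·401) = (321601,16040)
n=3: (321601,16040)∘(401,20) = (401·321601+402·20·16040, 401·16040+20·321601) = (257923601,12864060)

401 20
321601 16040
257923601 12864060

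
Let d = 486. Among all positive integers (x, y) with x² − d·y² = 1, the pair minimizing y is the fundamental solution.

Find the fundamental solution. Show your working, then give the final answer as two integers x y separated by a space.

485 22

√486 → a₀=22, period (22,44); ℓ=2 even so k=1
i=0: a=22 ⇒ p=22, q=1
i=1: a=22 ⇒ p=485, q=22
(x₁, y₁) = (485, 22);  485² − 486·22² = 1 ✓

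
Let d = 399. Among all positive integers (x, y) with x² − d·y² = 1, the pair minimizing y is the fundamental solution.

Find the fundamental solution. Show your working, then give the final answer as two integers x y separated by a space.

20 1

√399 = [19; 1,38, …], period ℓ=2 (even) → k=1
i=0: a=19 ⇒ p=19, q=1
i=1: a=1 ⇒ p=20, q=1
→ (20, 1).  Check: 20²=400, 399·1²=399, difference 1.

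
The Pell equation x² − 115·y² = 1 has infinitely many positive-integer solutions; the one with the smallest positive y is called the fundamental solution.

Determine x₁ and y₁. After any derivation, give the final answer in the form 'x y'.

√115 = [10; 1,2,1,1,1,1,1,2,1,20, …], period ℓ=10 (even) → k=9
a_0=10:  p_0=10·1+0=10,  q_0=10·0+1=1
…
a_3=1:  p_3=1·32+11=43,  q_3=1·3+1=4
a_4=1:  p_4=1·43+32=75,  q_4=1·4+3=7
a_5=1:  p_5=1·75+43=118,  q_5=1·7+4=11
a_6=1:  p_6=1·118+75=193,  q_6=1·11+7=18
a_7=1:  p_7=1·193+118=311,  q_7=1·18+11=29
a_8=2:  p_8=2·311+193=815,  q_8=2·29+18=76
a_9=1:  p_9=1·815+311=1126,  q_9=1·76+29=105
→ (1126, 105).  Check: 1126²=1267876, 115·105²=1267875, difference 1.

1126 105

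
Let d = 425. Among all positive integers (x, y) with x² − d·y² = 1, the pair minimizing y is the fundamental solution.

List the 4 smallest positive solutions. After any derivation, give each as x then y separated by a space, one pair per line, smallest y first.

√425 → a₀=20, period (1,1,1,1,1,1,40); ℓ=7 odd so k=13
k=0  a_k=20  p_k/q_k = 20/1
…
k=3  a_k=1  p_k/q_k = 62/3
k=4  a_k=1  p_k/q_k = 103/5
k=5  a_k=1  p_k/q_k = 165/8
…
k=8  a_k=1  p_k/q_k = 11153/541
k=9  a_k=1  p_k/q_k = 22038/1069
…
k=12  a_k=1  p_k/q_k = 88420/4289
k=13  a_k=1  p_k/q_k = 143649/6968
fundamental: x₁=143649, y₁=6968  (since 20635035201 − 425·48553024 = 1)
(x_2, y_2) = (143649·143649 + 425·6968·6968, 143649·6968 + 6968·143649) = (41270070401, 2001892464)
(x_3, y_3) = (143649·41270070401 + 425·6968·2001892464, 143649·2001892464 + 6968·41270070401) = (11856808685922849, 575139701115304)
(x_4, y_4) = (143649·11856808685922849 + 425·6968·575139701115304, 143649·575139701115304 + 6968·11856808685922849) = (3406437421806992601601, 165236485849022716128)

143649 6968
41270070401 2001892464
11856808685922849 575139701115304
3406437421806992601601 165236485849022716128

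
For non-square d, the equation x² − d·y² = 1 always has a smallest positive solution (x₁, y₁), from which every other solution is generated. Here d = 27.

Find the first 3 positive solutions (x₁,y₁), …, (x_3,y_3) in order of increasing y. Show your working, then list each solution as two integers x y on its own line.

26 5
1351 260
70226 13515

√27 → a₀=5, period (5,10); ℓ=2 even so k=1
a_0=5:  p_0=5·1+0=5,  q_0=5·0+1=1
a_1=5:  p_1=5·5+1=26,  q_1=5·1+0=5
(x₁, y₁) = (26, 5);  26² − 27·5² = 1 ✓
n=2: (26,5)∘(26,5) = (26·26+27·5·5, 26·5+5·26) = (1351,260)
n=3: (1351,260)∘(26,5) = (26·1351+27·5·260, 26·260+5·1351) = (70226,13515)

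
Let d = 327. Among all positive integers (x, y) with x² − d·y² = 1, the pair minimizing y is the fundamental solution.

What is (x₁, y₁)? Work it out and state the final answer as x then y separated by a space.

√327 = [18; 12,36, …], period ℓ=2 (even) → k=1
a_0=18:  p_0=18·1+0=18,  q_0=18·0+1=1
a_1=12:  p_1=12·18+1=217,  q_1=12·1+0=12
(x₁, y₁) = (217, 12);  217² − 327·12² = 1 ✓

217 12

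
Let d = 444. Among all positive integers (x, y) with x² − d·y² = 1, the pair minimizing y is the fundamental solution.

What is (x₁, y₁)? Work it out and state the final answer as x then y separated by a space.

d=444: √d = [21; 14,42] (ℓ=2, even), read p_1/q_1
step 0: (21, 1)  from 21·(1,0) + (0,1)
step 1: (295, 14)  from 14·(21,1) + (1,0)
→ (295, 14).  Check: 295²=87025, 444·14²=87024, difference 1.

295 14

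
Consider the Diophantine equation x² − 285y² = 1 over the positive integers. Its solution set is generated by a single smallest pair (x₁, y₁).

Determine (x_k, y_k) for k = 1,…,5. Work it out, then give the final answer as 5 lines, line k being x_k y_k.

d=285: √d = [16; 1,7,2,7,1,32] (ℓ=6, even), read p_5/q_5
a_0=16:  p_0=16·1+0=16,  q_0=16·0+1=1
a_1=1:  p_1=1·16+1=17,  q_1=1·1+0=1
…
a_3=2:  p_3=2·135+17=287,  q_3=2·8+1=17
a_4=7:  p_4=7·287+135=2144,  q_4=7·17+8=127
a_5=1:  p_5=1·2144+287=2431,  q_5=1·127+17=144
(x₁, y₁) = (2431, 144);  2431² − 285·144² = 1 ✓
k=2:  x_2 = 2431·2431+285·144·144 = 11819521,  y_2 = 2431·144+144·2431 = 700128
k=3:  x_3 = 2431·11819521+285·144·700128 = 57466508671,  y_3 = 2431·700128+144·11819521 = 3404022192
k=4:  x_4 = 2431·57466508671+285·144·3404022192 = 279402153338881,  y_4 = 2431·3404022192+144·57466508671 = 16550355197376
k=5:  x_5 = 2431·279402153338881+285·144·16550355197376 = 1358453212067130751,  y_5 = 2431·16550355197376+144·279402153338881 = 80467823565619920

2431 144
11819521 700128
57466508671 3404022192
279402153338881 16550355197376
1358453212067130751 80467823565619920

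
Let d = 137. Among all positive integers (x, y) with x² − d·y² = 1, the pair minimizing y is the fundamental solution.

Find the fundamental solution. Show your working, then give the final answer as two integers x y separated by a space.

6083073 519712

[11; 1,2,2,1,1,2,2,1,22] for √137; ℓ=9 ⇒ convergent index 17
k=0  a_k=11  p_k/q_k = 11/1
…
k=2  a_k=2  p_k/q_k = 35/3
k=3  a_k=2  p_k/q_k = 82/7
k=4  a_k=1  p_k/q_k = 117/10
…
k=8  a_k=1  p_k/q_k = 1744/149
…
k=13  a_k=1  p_k/q_k = 408178/34873
…
k=16  a_k=2  p_k/q_k = 4286741/366241
k=17  a_k=1  p_k/q_k = 6083073/519712
→ (6083073, 519712).  Check: 6083073²=37003777123329, 137·519712²=37003777123328, difference 1.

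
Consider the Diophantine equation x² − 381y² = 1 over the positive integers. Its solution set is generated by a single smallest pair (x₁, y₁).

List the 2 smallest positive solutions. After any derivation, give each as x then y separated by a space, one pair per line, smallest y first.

d=381: √d = [19; 1,1,12,1,1,38] (ℓ=6, even), read p_5/q_5
k=0  a_k=19  p_k/q_k = 19/1
k=1  a_k=1  p_k/q_k = 20/1
k=2  a_k=1  p_k/q_k = 39/2
k=3  a_k=12  p_k/q_k = 488/25
k=4  a_k=1  p_k/q_k = 527/27
k=5  a_k=1  p_k/q_k = 1015/52
(x₁, y₁) = (1015, 52);  1015² − 381·52² = 1 ✓
k=2:  x_2 = 1015·1015+381·52·52 = 2060449,  y_2 = 1015·52+52·1015 = 105560

1015 52
2060449 105560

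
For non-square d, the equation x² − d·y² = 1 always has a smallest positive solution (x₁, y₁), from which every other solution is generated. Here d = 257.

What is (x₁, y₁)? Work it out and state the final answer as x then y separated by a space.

513 32

[16; 32] for √257; ℓ=1 ⇒ convergent index 1
k=0  a_k=16  p_k/q_k = 16/1
k=1  a_k=32  p_k/q_k = 513/32
fundamental: x₁=513, y₁=32  (since 263169 − 257·1024 = 1)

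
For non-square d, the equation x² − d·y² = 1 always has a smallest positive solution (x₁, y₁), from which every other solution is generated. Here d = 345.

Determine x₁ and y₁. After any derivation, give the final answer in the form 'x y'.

d=345: √d = [18; 1,1,2,1,6,1,2,1,1,36] (ℓ=10, even), read p_9/q_9
k=0  a_k=18  p_k/q_k = 18/1
k=1  a_k=1  p_k/q_k = 19/1
k=2  a_k=1  p_k/q_k = 37/2
…
k=4  a_k=1  p_k/q_k = 130/7
k=5  a_k=6  p_k/q_k = 873/47
…
k=7  a_k=2  p_k/q_k = 2879/155
k=8  a_k=1  p_k/q_k = 3882/209
k=9  a_k=1  p_k/q_k = 6761/364
fundamental: x₁=6761, y₁=364  (since 45711121 − 345·132496 = 1)

6761 364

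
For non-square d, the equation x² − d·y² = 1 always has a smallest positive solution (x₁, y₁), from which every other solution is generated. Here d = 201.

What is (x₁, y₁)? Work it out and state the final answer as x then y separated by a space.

d=201: √d = [14; 5,1,1,1,2,…,1,5,28] (ℓ=14, even), read p_13/q_13
i=0: a=14 ⇒ p=14, q=1
i=1: a=5 ⇒ p=71, q=5
i=2: a=1 ⇒ p=85, q=6
i=3: a=1 ⇒ p=156, q=11
…
i=8: a=1 ⇒ p=8549, q=603
…
i=10: a=1 ⇒ p=33317, q=2350
…
i=12: a=1 ⇒ p=91402, q=6447
i=13: a=5 ⇒ p=515095, q=36332
→ (515095, 36332).  Check: 515095²=265322859025, 201·36332²=265322859024, difference 1.

515095 36332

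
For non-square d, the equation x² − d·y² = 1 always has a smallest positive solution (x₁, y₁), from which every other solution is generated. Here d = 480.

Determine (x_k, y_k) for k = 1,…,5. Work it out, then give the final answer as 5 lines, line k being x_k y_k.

241 11
116161 5302
55989361 2555553
26986755841 1231771244
13007560326001 593711184055

d=480: √d = [21; 1,9,1,42] (ℓ=4, even), read p_3/q_3
step 0: (21, 1)  from 21·(1,0) + (0,1)
step 1: (22, 1)  from 1·(21,1) + (1,0)
step 2: (219, 10)  from 9·(22,1) + (21,1)
step 3: (241, 11)  from 1·(219,10) + (22,1)
(x₁, y₁) = (241, 11);  241² − 480·11² = 1 ✓
(x_2, y_2) = (241·241 + 480·11·11, 241·11 + 11·241) = (116161, 5302)
(x_3, y_3) = (241·116161 + 480·11·5302, 241·5302 + 11·116161) = (55989361, 2555553)
(x_4, y_4) = (241·55989361 + 480·11·2555553, 241·2555553 + 11·55989361) = (26986755841, 1231771244)
(x_5, y_5) = (241·26986755841 + 480·11·1231771244, 241·1231771244 + 11·26986755841) = (13007560326001, 593711184055)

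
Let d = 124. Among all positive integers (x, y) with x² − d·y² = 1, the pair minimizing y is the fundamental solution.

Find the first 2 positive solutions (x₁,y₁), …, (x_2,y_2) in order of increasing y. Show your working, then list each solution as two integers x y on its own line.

d=124: √d = [11; 7,2,1,1,1,…,2,7,22] (ℓ=16, even), read p_15/q_15
k=0  a_k=11  p_k/q_k = 11/1
k=1  a_k=7  p_k/q_k = 78/7
k=2  a_k=2  p_k/q_k = 167/15
k=3  a_k=1  p_k/q_k = 245/22
k=4  a_k=1  p_k/q_k = 412/37
k=5  a_k=1  p_k/q_k = 657/59
k=6  a_k=3  p_k/q_k = 2383/214
k=7  a_k=1  p_k/q_k = 3040/273
k=8  a_k=4  p_k/q_k = 14543/1306
…
k=11  a_k=1  p_k/q_k = 84875/7622
k=12  a_k=1  p_k/q_k = 152167/13665
k=13  a_k=1  p_k/q_k = 237042/21287
k=14  a_k=2  p_k/q_k = 626251/56239
k=15  a_k=7  p_k/q_k = 4620799/414960
fundamental: x₁=4620799, y₁=414960  (since 21351783398401 − 124·172191801600 = 1)
(x_2, y_2) = (4620799·4620799 + 124·414960·414960, 4620799·414960 + 414960·4620799) = (42703566796801, 3834893506080)

4620799 414960
42703566796801 3834893506080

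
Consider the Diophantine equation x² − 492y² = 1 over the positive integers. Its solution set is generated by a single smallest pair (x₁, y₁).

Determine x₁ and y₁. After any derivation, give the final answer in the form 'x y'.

[22; 5,1,1,10,1,1,5,44] for √492; ℓ=8 ⇒ convergent index 7
step 0: (22, 1)  from 22·(1,0) + (0,1)
step 1: (111, 5)  from 5·(22,1) + (1,0)
step 2: (133, 6)  from 1·(111,5) + (22,1)
step 3: (244, 11)  from 1·(133,6) + (111,5)
…
step 6: (5390, 243)  from 1·(2817,127) + (2573,116)
step 7: (29767, 1342)  from 5·(5390,243) + (2817,127)
→ (29767, 1342).  Check: 29767²=886074289, 492·1342²=886074288, difference 1.

29767 1342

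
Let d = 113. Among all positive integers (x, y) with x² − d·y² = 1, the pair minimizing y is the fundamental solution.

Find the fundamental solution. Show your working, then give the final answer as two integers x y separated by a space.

1204353 113296

d=113: √d = [10; 1,1,1,2,2,1,1,1,20] (ℓ=9, odd), read p_17/q_17
step 0: (10, 1)  from 10·(1,0) + (0,1)
step 1: (11, 1)  from 1·(10,1) + (1,0)
step 2: (21, 2)  from 1·(11,1) + (10,1)
step 3: (32, 3)  from 1·(21,2) + (11,1)
step 4: (85, 8)  from 2·(32,3) + (21,2)
…
step 6: (287, 27)  from 1·(202,19) + (85,8)
step 7: (489, 46)  from 1·(287,27) + (202,19)
step 8: (776, 73)  from 1·(489,46) + (287,27)
step 9: (16009, 1506)  from 20·(776,73) + (489,46)
step 10: (16785, 1579)  from 1·(16009,1506) + (776,73)
step 11: (32794, 3085)  from 1·(16785,1579) + (16009,1506)
step 12: (49579, 4664)  from 1·(32794,3085) + (16785,1579)
step 13: (131952, 12413)  from 2·(49579,4664) + (32794,3085)
step 14: (313483, 29490)  from 2·(131952,12413) + (49579,4664)
step 15: (445435, 41903)  from 1·(313483,29490) + (131952,12413)
step 16: (758918, 71393)  from 1·(445435,41903) + (313483,29490)
step 17: (1204353, 113296)  from 1·(758918,71393) + (445435,41903)
fundamental: x₁=1204353, y₁=113296  (since 1450466148609 − 113·12835983616 = 1)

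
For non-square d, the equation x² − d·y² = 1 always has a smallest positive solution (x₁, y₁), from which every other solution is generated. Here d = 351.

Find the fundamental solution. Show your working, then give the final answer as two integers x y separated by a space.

[18; 1,2,1,3,2,2,2,3,1,2,1,36] for √351; ℓ=12 ⇒ convergent index 11
a_0=18:  p_0=18·1+0=18,  q_0=18·0+1=1
a_1=1:  p_1=1·18+1=19,  q_1=1·1+0=1
…
a_6=2:  p_6=2·637+281=1555,  q_6=2·34+15=83
a_7=2:  p_7=2·1555+637=3747,  q_7=2·83+34=200
…
a_10=2:  p_10=2·16543+12796=45882,  q_10=2·883+683=2449
a_11=1:  p_11=1·45882+16543=62425,  q_11=1·2449+883=3332
fundamental: x₁=62425, y₁=3332  (since 3896880625 − 351·11102224 = 1)

62425 3332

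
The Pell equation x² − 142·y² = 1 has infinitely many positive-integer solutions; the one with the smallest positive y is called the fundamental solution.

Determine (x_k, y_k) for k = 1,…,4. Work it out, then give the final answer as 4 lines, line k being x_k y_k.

143 12
40897 3432
11696399 981540
3345129217 280717008

√142 → a₀=11, period (1,10,1,22); ℓ=4 even so k=3
k=0  a_k=11  p_k/q_k = 11/1
k=1  a_k=1  p_k/q_k = 12/1
k=2  a_k=10  p_k/q_k = 131/11
k=3  a_k=1  p_k/q_k = 143/12
→ (143, 12).  Check: 143²=20449, 142·12²=20448, difference 1.
n=2: (143,12)∘(143,12) = (143·143+142·12·12, 143·12+12·143) = (40897,3432)
n=3: (40897,3432)∘(143,12) = (143·40897+142·12·3432, 143·3432+12·40897) = (11696399,981540)
n=4: (11696399,981540)∘(143,12) = (143·11696399+142·12·981540, 143·981540+12·11696399) = (3345129217,280717008)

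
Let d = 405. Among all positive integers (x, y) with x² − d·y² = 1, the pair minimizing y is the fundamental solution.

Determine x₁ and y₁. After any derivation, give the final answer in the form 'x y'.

161 8

d=405: √d = [20; 8,40] (ℓ=2, even), read p_1/q_1
step 0: (20, 1)  from 20·(1,0) + (0,1)
step 1: (161, 8)  from 8·(20,1) + (1,0)
→ (161, 8).  Check: 161²=25921, 405·8²=25920, difference 1.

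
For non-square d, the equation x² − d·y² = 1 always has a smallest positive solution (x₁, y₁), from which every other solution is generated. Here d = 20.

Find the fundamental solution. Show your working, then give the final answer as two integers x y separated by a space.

9 2

[4; 2,8] for √20; ℓ=2 ⇒ convergent index 1
i=0: a=4 ⇒ p=4, q=1
i=1: a=2 ⇒ p=9, q=2
→ (9, 2).  Check: 9²=81, 20·2²=80, difference 1.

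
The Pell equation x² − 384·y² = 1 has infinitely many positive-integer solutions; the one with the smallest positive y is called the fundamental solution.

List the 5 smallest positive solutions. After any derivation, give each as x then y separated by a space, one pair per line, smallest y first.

√384 → a₀=19, period (1,1,2,9,2,1,1,38); ℓ=8 even so k=7
a_0=19:  p_0=19·1+0=19,  q_0=19·0+1=1
…
a_2=1:  p_2=1·20+19=39,  q_2=1·1+1=2
a_3=2:  p_3=2·39+20=98,  q_3=2·2+1=5
a_4=9:  p_4=9·98+39=921,  q_4=9·5+2=47
…
a_6=1:  p_6=1·1940+921=2861,  q_6=1·99+47=146
a_7=1:  p_7=1·2861+1940=4801,  q_7=1·146+99=245
fundamental: x₁=4801, y₁=245  (since 23049601 − 384·60025 = 1)
n=2: (4801,245)∘(4801,245) = (4801·4801+384·245·245, 4801·245+245·4801) = (46099201,2352490)
n=3: (46099201,2352490)∘(4801,245) = (4801·46099201+384·245·2352490, 4801·2352490+245·46099201) = (442644523201,22588608735)
n=4: (442644523201,22588608735)∘(4801,245) = (4801·442644523201+384·245·22588608735, 4801·22588608735+245·442644523201) = (4250272665676801,216895818720980)
n=5: (4250272665676801,216895818720980)∘(4801,245) = (4801·4250272665676801+384·245·216895818720980, 4801·216895818720980+245·4250272665676801) = (40811117693184120001,2082633628770241225)

4801 245
46099201 2352490
442644523201 22588608735
4250272665676801 216895818720980
40811117693184120001 2082633628770241225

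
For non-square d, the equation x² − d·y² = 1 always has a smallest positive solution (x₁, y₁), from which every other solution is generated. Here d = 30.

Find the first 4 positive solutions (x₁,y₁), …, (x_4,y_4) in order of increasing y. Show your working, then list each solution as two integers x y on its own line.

[5; 2,10] for √30; ℓ=2 ⇒ convergent index 1
k=0  a_k=5  p_k/q_k = 5/1
k=1  a_k=2  p_k/q_k = 11/2
→ (11, 2).  Check: 11²=121, 30·2²=120, difference 1.
n=2: (11,2)∘(11,2) = (11·11+30·2·2, 11·2+2·11) = (241,44)
n=3: (241,44)∘(11,2) = (11·241+30·2·44, 11·44+2·241) = (5291,966)
n=4: (5291,966)∘(11,2) = (11·5291+30·2·966, 11·966+2·5291) = (116161,21208)

11 2
241 44
5291 966
116161 21208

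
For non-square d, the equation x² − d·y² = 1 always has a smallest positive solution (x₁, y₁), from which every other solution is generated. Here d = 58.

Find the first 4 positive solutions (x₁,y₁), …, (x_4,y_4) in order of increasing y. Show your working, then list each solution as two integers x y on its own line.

√58 → a₀=7, period (1,1,1,1,1,1,14); ℓ=7 odd so k=13
i=0: a=7 ⇒ p=7, q=1
i=1: a=1 ⇒ p=8, q=1
i=2: a=1 ⇒ p=15, q=2
i=3: a=1 ⇒ p=23, q=3
i=4: a=1 ⇒ p=38, q=5
i=5: a=1 ⇒ p=61, q=8
i=6: a=1 ⇒ p=99, q=13
…
i=8: a=1 ⇒ p=1546, q=203
…
i=10: a=1 ⇒ p=4539, q=596
…
i=12: a=1 ⇒ p=12071, q=1585
i=13: a=1 ⇒ p=19603, q=2574
(x₁, y₁) = (19603, 2574);  19603² − 58·2574² = 1 ✓
(x_2, y_2) = (19603·19603 + 58·2574·2574, 19603·2574 + 2574·19603) = (768555217, 100916244)
(x_3, y_3) = (19603·768555217 + 58·2574·100916244, 19603·100916244 + 2574·768555217) = (30131975818099, 3956522259690)
(x_4, y_4) = (19603·30131975818099 + 58·2574·3956522259690, 19603·3956522259690 + 2574·30131975818099) = (1181354243155834177, 155119411612489896)

19603 2574
768555217 100916244
30131975818099 3956522259690
1181354243155834177 155119411612489896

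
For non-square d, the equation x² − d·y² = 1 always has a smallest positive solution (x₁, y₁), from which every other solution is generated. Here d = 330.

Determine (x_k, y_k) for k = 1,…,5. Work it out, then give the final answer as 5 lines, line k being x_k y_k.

109 6
23761 1308
5179789 285138
1129170241 62158776
246153932749 13550328030

√330 = [18; 6,36, …], period ℓ=2 (even) → k=1
step 0: (18, 1)  from 18·(1,0) + (0,1)
step 1: (109, 6)  from 6·(18,1) + (1,0)
→ (109, 6).  Check: 109²=11881, 330·6²=11880, difference 1.
(x_2, y_2) = (109·109 + 330·6·6, 109·6 + 6·109) = (23761, 1308)
(x_3, y_3) = (109·23761 + 330·6·1308, 109·1308 + 6·23761) = (5179789, 285138)
(x_4, y_4) = (109·5179789 + 330·6·285138, 109·285138 + 6·5179789) = (1129170241, 62158776)
(x_5, y_5) = (109·1129170241 + 330·6·62158776, 109·62158776 + 6·1129170241) = (246153932749, 13550328030)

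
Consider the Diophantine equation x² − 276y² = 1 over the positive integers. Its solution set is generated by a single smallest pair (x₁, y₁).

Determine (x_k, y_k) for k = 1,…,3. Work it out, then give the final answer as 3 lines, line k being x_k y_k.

7775 468
120901249 7277400
1880014414175 113163569532

[16; 1,1,1,1,2,2,2,1,1,1,1,32] for √276; ℓ=12 ⇒ convergent index 11
a_0=16:  p_0=16·1+0=16,  q_0=16·0+1=1
a_1=1:  p_1=1·16+1=17,  q_1=1·1+0=1
a_2=1:  p_2=1·17+16=33,  q_2=1·1+1=2
a_3=1:  p_3=1·33+17=50,  q_3=1·2+1=3
…
a_9=1:  p_9=1·1761+1246=3007,  q_9=1·106+75=181
a_10=1:  p_10=1·3007+1761=4768,  q_10=1·181+106=287
a_11=1:  p_11=1·4768+3007=7775,  q_11=1·287+181=468
(x₁, y₁) = (7775, 468);  7775² − 276·468² = 1 ✓
n=2: (7775,468)∘(7775,468) = (7775·7775+276·468·468, 7775·468+468·7775) = (120901249,7277400)
n=3: (120901249,7277400)∘(7775,468) = (7775·120901249+276·468·7277400, 7775·7277400+468·120901249) = (1880014414175,113163569532)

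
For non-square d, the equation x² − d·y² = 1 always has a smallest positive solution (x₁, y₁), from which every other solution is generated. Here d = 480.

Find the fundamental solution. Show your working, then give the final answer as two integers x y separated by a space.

√480 → a₀=21, period (1,9,1,42); ℓ=4 even so k=3
step 0: (21, 1)  from 21·(1,0) + (0,1)
…
step 2: (219, 10)  from 9·(22,1) + (21,1)
step 3: (241, 11)  from 1·(219,10) + (22,1)
fundamental: x₁=241, y₁=11  (since 58081 − 480·121 = 1)

241 11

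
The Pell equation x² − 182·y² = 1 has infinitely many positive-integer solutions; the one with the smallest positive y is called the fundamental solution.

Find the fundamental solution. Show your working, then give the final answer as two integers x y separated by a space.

√182 = [13; 2,26, …], period ℓ=2 (even) → k=1
k=0  a_k=13  p_k/q_k = 13/1
k=1  a_k=2  p_k/q_k = 27/2
fundamental: x₁=27, y₁=2  (since 729 − 182·4 = 1)

27 2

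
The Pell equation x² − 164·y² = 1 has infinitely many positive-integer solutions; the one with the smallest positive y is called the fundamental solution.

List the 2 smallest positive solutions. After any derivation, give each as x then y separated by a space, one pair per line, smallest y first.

[12; 1,4,6,4,1,24] for √164; ℓ=6 ⇒ convergent index 5
step 0: (12, 1)  from 12·(1,0) + (0,1)
step 1: (13, 1)  from 1·(12,1) + (1,0)
step 2: (64, 5)  from 4·(13,1) + (12,1)
…
step 4: (1652, 129)  from 4·(397,31) + (64,5)
step 5: (2049, 160)  from 1·(1652,129) + (397,31)
→ (2049, 160).  Check: 2049²=4198401, 164·160²=4198400, difference 1.
(x_2, y_2) = (2049·2049 + 164·160·160, 2049·160 + 160·2049) = (8396801, 655680)

2049 160
8396801 655680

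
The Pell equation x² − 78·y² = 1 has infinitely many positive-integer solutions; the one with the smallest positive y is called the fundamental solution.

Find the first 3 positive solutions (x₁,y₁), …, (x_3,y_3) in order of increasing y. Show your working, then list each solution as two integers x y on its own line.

53 6
5617 636
595349 67410

√78 = [8; 1,4,1,16, …], period ℓ=4 (even) → k=3
k=0  a_k=8  p_k/q_k = 8/1
…
k=2  a_k=4  p_k/q_k = 44/5
k=3  a_k=1  p_k/q_k = 53/6
fundamental: x₁=53, y₁=6  (since 2809 − 78·36 = 1)
(53+6√78)^2 = 5617 + 636√78
(53+6√78)^3 = 595349 + 67410√78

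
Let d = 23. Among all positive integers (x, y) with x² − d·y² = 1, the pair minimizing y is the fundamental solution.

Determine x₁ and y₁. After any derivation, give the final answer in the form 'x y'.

√23 → a₀=4, period (1,3,1,8); ℓ=4 even so k=3
step 0: (4, 1)  from 4·(1,0) + (0,1)
step 1: (5, 1)  from 1·(4,1) + (1,0)
step 2: (19, 4)  from 3·(5,1) + (4,1)
step 3: (24, 5)  from 1·(19,4) + (5,1)
(x₁, y₁) = (24, 5);  24² − 23·5² = 1 ✓

24 5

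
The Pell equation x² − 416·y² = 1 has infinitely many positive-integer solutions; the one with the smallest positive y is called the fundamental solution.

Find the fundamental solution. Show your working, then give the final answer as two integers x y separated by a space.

5201 255

d=416: √d = [20; 2,1,1,9,1,1,2,40] (ℓ=8, even), read p_7/q_7
step 0: (20, 1)  from 20·(1,0) + (0,1)
step 1: (41, 2)  from 2·(20,1) + (1,0)
…
step 3: (102, 5)  from 1·(61,3) + (41,2)
step 4: (979, 48)  from 9·(102,5) + (61,3)
…
step 6: (2060, 101)  from 1·(1081,53) + (979,48)
step 7: (5201, 255)  from 2·(2060,101) + (1081,53)
fundamental: x₁=5201, y₁=255  (since 27050401 − 416·65025 = 1)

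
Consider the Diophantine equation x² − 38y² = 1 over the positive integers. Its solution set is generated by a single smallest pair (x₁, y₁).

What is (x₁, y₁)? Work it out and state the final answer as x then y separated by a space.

37 6

√38 = [6; 6,12, …], period ℓ=2 (even) → k=1
a_0=6:  p_0=6·1+0=6,  q_0=6·0+1=1
a_1=6:  p_1=6·6+1=37,  q_1=6·1+0=6
fundamental: x₁=37, y₁=6  (since 1369 − 38·36 = 1)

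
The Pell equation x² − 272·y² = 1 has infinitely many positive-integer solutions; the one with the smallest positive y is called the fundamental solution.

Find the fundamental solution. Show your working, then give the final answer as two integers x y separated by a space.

33 2

d=272: √d = [16; 2,32] (ℓ=2, even), read p_1/q_1
step 0: (16, 1)  from 16·(1,0) + (0,1)
step 1: (33, 2)  from 2·(16,1) + (1,0)
(x₁, y₁) = (33, 2);  33² − 272·2² = 1 ✓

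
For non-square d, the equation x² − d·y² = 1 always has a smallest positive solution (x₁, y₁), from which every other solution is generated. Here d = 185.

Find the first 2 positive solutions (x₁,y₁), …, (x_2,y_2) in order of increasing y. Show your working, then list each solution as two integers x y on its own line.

√185 → a₀=13, period (1,1,1,1,26); ℓ=5 odd so k=9
step 0: (13, 1)  from 13·(1,0) + (0,1)
…
step 2: (27, 2)  from 1·(14,1) + (13,1)
step 3: (41, 3)  from 1·(27,2) + (14,1)
step 4: (68, 5)  from 1·(41,3) + (27,2)
…
step 8: (5563, 409)  from 1·(3686,271) + (1877,138)
step 9: (9249, 680)  from 1·(5563,409) + (3686,271)
(x₁, y₁) = (9249, 680);  9249² − 185·680² = 1 ✓
(9249+680√185)^2 = 171088001 + 12578640√185

9249 680
171088001 12578640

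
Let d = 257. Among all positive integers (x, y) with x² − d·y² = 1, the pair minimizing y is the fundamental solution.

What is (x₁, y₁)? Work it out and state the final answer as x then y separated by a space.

[16; 32] for √257; ℓ=1 ⇒ convergent index 1
k=0  a_k=16  p_k/q_k = 16/1
k=1  a_k=32  p_k/q_k = 513/32
(x₁, y₁) = (513, 32);  513² − 257·32² = 1 ✓

513 32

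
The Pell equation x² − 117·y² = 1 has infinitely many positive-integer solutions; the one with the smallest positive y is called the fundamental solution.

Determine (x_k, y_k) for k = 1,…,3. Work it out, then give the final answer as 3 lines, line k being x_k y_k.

√117 = [10; 1,4,2,4,1,20, …], period ℓ=6 (even) → k=5
i=0: a=10 ⇒ p=10, q=1
i=1: a=1 ⇒ p=11, q=1
…
i=4: a=4 ⇒ p=530, q=49
i=5: a=1 ⇒ p=649, q=60
→ (649, 60).  Check: 649²=421201, 117·60²=421200, difference 1.
n=2: (649,60)∘(649,60) = (649·649+117·60·60, 649·60+60·649) = (842401,77880)
n=3: (842401,77880)∘(649,60) = (649·842401+117·60·77880, 649·77880+60·842401) = (1093435849,101088180)

649 60
842401 77880
1093435849 101088180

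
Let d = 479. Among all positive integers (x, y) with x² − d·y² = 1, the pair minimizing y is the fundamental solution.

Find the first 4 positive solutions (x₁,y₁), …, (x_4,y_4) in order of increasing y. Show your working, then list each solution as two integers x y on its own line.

d=479: √d = [21; 1,7,1,3,2,21,2,3,1,7,1,42] (ℓ=12, even), read p_11/q_11
a_0=21:  p_0=21·1+0=21,  q_0=21·0+1=1
a_1=1:  p_1=1·21+1=22,  q_1=1·1+0=1
a_2=7:  p_2=7·22+21=175,  q_2=7·1+1=8
a_3=1:  p_3=1·175+22=197,  q_3=1·8+1=9
a_4=3:  p_4=3·197+175=766,  q_4=3·9+8=35
a_5=2:  p_5=2·766+197=1729,  q_5=2·35+9=79
a_6=21:  p_6=21·1729+766=37075,  q_6=21·79+35=1694
…
a_8=3:  p_8=3·75879+37075=264712,  q_8=3·3467+1694=12095
a_9=1:  p_9=1·264712+75879=340591,  q_9=1·12095+3467=15562
a_10=7:  p_10=7·340591+264712=2648849,  q_10=7·15562+12095=121029
a_11=1:  p_11=1·2648849+340591=2989440,  q_11=1·121029+15562=136591
(x₁, y₁) = (2989440, 136591);  2989440² − 479·136591² = 1 ✓
(x_2, y_2) = (2989440·2989440 + 479·136591·136591, 2989440·136591 + 136591·2989440) = (17873503027199, 816661198080)
(x_3, y_3) = (2989440·17873503027199 + 479·136591·816661198080, 2989440·816661198080 + 136591·17873503027199) = (106863529779256567680, 4882719303976413809)
(x_4, y_4) = (2989440·106863529779256567680 + 479·136591·4882719303976413809, 2989440·4882719303976413809 + 136591·106863529779256567680) = (638924220926583633867571201, 29193192792157684333155840)

2989440 136591
17873503027199 816661198080
106863529779256567680 4882719303976413809
638924220926583633867571201 29193192792157684333155840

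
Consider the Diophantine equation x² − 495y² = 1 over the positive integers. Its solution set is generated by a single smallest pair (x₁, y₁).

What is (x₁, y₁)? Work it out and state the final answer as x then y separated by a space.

√495 = [22; 4,44, …], period ℓ=2 (even) → k=1
k=0  a_k=22  p_k/q_k = 22/1
k=1  a_k=4  p_k/q_k = 89/4
(x₁, y₁) = (89, 4);  89² − 495·4² = 1 ✓

89 4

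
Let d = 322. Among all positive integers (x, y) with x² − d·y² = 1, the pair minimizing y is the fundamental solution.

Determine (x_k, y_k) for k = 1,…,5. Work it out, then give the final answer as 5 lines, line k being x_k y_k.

[17; 1,16,1,34] for √322; ℓ=4 ⇒ convergent index 3
i=0: a=17 ⇒ p=17, q=1
i=1: a=1 ⇒ p=18, q=1
i=2: a=16 ⇒ p=305, q=17
i=3: a=1 ⇒ p=323, q=18
→ (323, 18).  Check: 323²=104329, 322·18²=104328, difference 1.
(x_2, y_2) = (323·323 + 322·18·18, 323·18 + 18·323) = (208657, 11628)
(x_3, y_3) = (323·208657 + 322·18·11628, 323·11628 + 18·208657) = (134792099, 7511670)
(x_4, y_4) = (323·134792099 + 322·18·7511670, 323·7511670 + 18·134792099) = (87075487297, 4852527192)
(x_5, y_5) = (323·87075487297 + 322·18·4852527192, 323·4852527192 + 18·87075487297) = (56250630001763, 3134725054362)

323 18
208657 11628
134792099 7511670
87075487297 4852527192
56250630001763 3134725054362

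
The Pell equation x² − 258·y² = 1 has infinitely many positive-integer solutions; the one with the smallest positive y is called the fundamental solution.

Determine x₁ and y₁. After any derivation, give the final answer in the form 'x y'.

[16; 16,32] for √258; ℓ=2 ⇒ convergent index 1
step 0: (16, 1)  from 16·(1,0) + (0,1)
step 1: (257, 16)  from 16·(16,1) + (1,0)
(x₁, y₁) = (257, 16);  257² − 258·16² = 1 ✓

257 16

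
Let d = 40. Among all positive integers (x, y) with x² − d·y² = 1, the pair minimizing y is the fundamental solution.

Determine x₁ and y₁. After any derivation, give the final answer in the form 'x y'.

19 3

√40 = [6; 3,12, …], period ℓ=2 (even) → k=1
a_0=6:  p_0=6·1+0=6,  q_0=6·0+1=1
a_1=3:  p_1=3·6+1=19,  q_1=3·1+0=3
(x₁, y₁) = (19, 3);  19² − 40·3² = 1 ✓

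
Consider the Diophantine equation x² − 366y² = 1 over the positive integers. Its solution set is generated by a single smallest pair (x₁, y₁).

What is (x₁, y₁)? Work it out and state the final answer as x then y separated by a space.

d=366: √d = [19; 7,1,1,1,2,12,2,1,1,1,7,38] (ℓ=12, even), read p_11/q_11
step 0: (19, 1)  from 19·(1,0) + (0,1)
step 1: (134, 7)  from 7·(19,1) + (1,0)
…
step 3: (287, 15)  from 1·(153,8) + (134,7)
step 4: (440, 23)  from 1·(287,15) + (153,8)
…
step 6: (14444, 755)  from 12·(1167,61) + (440,23)
step 7: (30055, 1571)  from 2·(14444,755) + (1167,61)
…
step 9: (74554, 3897)  from 1·(44499,2326) + (30055,1571)
step 10: (119053, 6223)  from 1·(74554,3897) + (44499,2326)
step 11: (907925, 47458)  from 7·(119053,6223) + (74554,3897)
(x₁, y₁) = (907925, 47458);  907925² − 366·47458² = 1 ✓

907925 47458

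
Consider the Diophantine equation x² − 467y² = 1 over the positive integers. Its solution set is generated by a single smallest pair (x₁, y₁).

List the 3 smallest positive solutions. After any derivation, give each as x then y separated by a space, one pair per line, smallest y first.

d=467: √d = [21; 1,1,1,1,3,…,1,1,42] (ℓ=14, even), read p_13/q_13
i=0: a=21 ⇒ p=21, q=1
…
i=2: a=1 ⇒ p=43, q=2
i=3: a=1 ⇒ p=65, q=3
i=4: a=1 ⇒ p=108, q=5
…
i=7: a=21 ⇒ p=27164, q=1257
i=8: a=3 ⇒ p=82767, q=3830
i=9: a=3 ⇒ p=275465, q=12747
…
i=12: a=1 ⇒ p=991929, q=45901
i=13: a=1 ⇒ p=1625626, q=75225
fundamental: x₁=1625626, y₁=75225  (since 2642659891876 − 467·5658800625 = 1)
k=2:  x_2 = 1625626·1625626+467·75225·75225 = 5285319783751,  y_2 = 1625626·75225+75225·1625626 = 244575431700
k=3:  x_3 = 1625626·5285319783751+467·75225·244575431700 = 17183906517558380626,  y_3 = 1625626·244575431700+75225·5285319783751 = 795176361465413175

1625626 75225
5285319783751 244575431700
17183906517558380626 795176361465413175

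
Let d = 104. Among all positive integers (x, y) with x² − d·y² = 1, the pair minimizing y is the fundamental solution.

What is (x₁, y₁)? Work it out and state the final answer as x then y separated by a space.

51 5

[10; 5,20] for √104; ℓ=2 ⇒ convergent index 1
i=0: a=10 ⇒ p=10, q=1
i=1: a=5 ⇒ p=51, q=5
(x₁, y₁) = (51, 5);  51² − 104·5² = 1 ✓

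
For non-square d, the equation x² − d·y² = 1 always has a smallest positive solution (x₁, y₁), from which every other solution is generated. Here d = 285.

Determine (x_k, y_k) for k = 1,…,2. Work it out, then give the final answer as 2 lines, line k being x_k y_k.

2431 144
11819521 700128

d=285: √d = [16; 1,7,2,7,1,32] (ℓ=6, even), read p_5/q_5
i=0: a=16 ⇒ p=16, q=1
…
i=4: a=7 ⇒ p=2144, q=127
i=5: a=1 ⇒ p=2431, q=144
(x₁, y₁) = (2431, 144);  2431² − 285·144² = 1 ✓
k=2:  x_2 = 2431·2431+285·144·144 = 11819521,  y_2 = 2431·144+144·2431 = 700128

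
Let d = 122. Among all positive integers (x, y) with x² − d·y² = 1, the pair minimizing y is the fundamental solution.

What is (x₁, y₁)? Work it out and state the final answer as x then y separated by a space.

243 22

√122 → a₀=11, period (22); ℓ=1 odd so k=1
step 0: (11, 1)  from 11·(1,0) + (0,1)
step 1: (243, 22)  from 22·(11,1) + (1,0)
→ (243, 22).  Check: 243²=59049, 122·22²=59048, difference 1.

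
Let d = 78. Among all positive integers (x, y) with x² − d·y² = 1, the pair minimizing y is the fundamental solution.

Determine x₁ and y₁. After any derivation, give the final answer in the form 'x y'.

53 6

√78 = [8; 1,4,1,16, …], period ℓ=4 (even) → k=3
step 0: (8, 1)  from 8·(1,0) + (0,1)
step 1: (9, 1)  from 1·(8,1) + (1,0)
step 2: (44, 5)  from 4·(9,1) + (8,1)
step 3: (53, 6)  from 1·(44,5) + (9,1)
(x₁, y₁) = (53, 6);  53² − 78·6² = 1 ✓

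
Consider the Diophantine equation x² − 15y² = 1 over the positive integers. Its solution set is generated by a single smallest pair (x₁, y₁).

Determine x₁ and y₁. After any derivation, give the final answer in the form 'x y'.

4 1

√15 = [3; 1,6, …], period ℓ=2 (even) → k=1
step 0: (3, 1)  from 3·(1,0) + (0,1)
step 1: (4, 1)  from 1·(3,1) + (1,0)
(x₁, y₁) = (4, 1);  4² − 15·1² = 1 ✓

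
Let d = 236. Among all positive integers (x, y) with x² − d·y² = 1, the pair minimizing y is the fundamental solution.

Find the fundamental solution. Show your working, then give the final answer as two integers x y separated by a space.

561799 36570

d=236: √d = [15; 2,1,3,5,1,6,1,5,3,1,2,30] (ℓ=12, even), read p_11/q_11
i=0: a=15 ⇒ p=15, q=1
i=1: a=2 ⇒ p=31, q=2
i=2: a=1 ⇒ p=46, q=3
i=3: a=3 ⇒ p=169, q=11
i=4: a=5 ⇒ p=891, q=58
i=5: a=1 ⇒ p=1060, q=69
i=6: a=6 ⇒ p=7251, q=472
i=7: a=1 ⇒ p=8311, q=541
…
i=9: a=3 ⇒ p=154729, q=10072
i=10: a=1 ⇒ p=203535, q=13249
i=11: a=2 ⇒ p=561799, q=36570
fundamental: x₁=561799, y₁=36570  (since 315618116401 − 236·1337364900 = 1)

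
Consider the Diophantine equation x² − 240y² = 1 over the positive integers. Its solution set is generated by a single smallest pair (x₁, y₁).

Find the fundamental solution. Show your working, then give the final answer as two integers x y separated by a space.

√240 → a₀=15, period (2,30); ℓ=2 even so k=1
k=0  a_k=15  p_k/q_k = 15/1
k=1  a_k=2  p_k/q_k = 31/2
fundamental: x₁=31, y₁=2  (since 961 − 240·4 = 1)

31 2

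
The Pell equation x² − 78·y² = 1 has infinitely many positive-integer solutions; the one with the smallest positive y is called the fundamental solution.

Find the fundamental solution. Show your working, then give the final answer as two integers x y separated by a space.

[8; 1,4,1,16] for √78; ℓ=4 ⇒ convergent index 3
i=0: a=8 ⇒ p=8, q=1
…
i=2: a=4 ⇒ p=44, q=5
i=3: a=1 ⇒ p=53, q=6
fundamental: x₁=53, y₁=6  (since 2809 − 78·36 = 1)

53 6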